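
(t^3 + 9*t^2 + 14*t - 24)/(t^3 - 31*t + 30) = (t + 4)/(t - 5)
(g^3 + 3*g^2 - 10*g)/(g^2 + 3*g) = (g^2 + 3*g - 10)/(g + 3)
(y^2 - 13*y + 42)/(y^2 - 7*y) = (y - 6)/y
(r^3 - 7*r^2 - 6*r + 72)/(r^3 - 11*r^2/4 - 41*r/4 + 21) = 4*(r - 6)/(4*r - 7)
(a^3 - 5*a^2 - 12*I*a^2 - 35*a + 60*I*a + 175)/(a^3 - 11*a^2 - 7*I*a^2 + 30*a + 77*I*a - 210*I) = (a - 5*I)/(a - 6)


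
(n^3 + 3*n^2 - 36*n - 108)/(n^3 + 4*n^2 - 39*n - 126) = (n + 6)/(n + 7)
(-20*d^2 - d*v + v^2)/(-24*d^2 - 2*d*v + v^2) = (-5*d + v)/(-6*d + v)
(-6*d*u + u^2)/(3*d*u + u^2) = (-6*d + u)/(3*d + u)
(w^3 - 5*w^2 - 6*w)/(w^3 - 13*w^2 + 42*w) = (w + 1)/(w - 7)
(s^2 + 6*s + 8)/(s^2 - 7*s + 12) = (s^2 + 6*s + 8)/(s^2 - 7*s + 12)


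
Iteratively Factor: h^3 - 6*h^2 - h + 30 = (h - 5)*(h^2 - h - 6) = (h - 5)*(h + 2)*(h - 3)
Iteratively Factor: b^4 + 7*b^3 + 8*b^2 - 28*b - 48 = (b - 2)*(b^3 + 9*b^2 + 26*b + 24) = (b - 2)*(b + 4)*(b^2 + 5*b + 6) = (b - 2)*(b + 2)*(b + 4)*(b + 3)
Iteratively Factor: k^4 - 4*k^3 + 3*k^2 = (k)*(k^3 - 4*k^2 + 3*k) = k^2*(k^2 - 4*k + 3) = k^2*(k - 1)*(k - 3)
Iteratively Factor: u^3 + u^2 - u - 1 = (u + 1)*(u^2 - 1) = (u + 1)^2*(u - 1)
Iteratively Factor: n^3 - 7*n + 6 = (n + 3)*(n^2 - 3*n + 2) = (n - 2)*(n + 3)*(n - 1)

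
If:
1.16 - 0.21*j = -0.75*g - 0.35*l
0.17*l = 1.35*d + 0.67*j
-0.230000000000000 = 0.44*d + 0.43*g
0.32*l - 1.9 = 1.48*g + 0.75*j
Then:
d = 0.45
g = -1.00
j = -1.43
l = -2.03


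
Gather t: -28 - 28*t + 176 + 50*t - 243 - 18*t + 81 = 4*t - 14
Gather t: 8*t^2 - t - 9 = 8*t^2 - t - 9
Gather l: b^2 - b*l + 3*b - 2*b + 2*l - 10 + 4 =b^2 + b + l*(2 - b) - 6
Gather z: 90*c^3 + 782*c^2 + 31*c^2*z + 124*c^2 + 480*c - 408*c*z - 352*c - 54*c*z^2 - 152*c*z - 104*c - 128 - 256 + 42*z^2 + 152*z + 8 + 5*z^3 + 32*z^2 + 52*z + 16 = 90*c^3 + 906*c^2 + 24*c + 5*z^3 + z^2*(74 - 54*c) + z*(31*c^2 - 560*c + 204) - 360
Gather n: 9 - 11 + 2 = 0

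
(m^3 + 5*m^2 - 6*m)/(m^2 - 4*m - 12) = m*(-m^2 - 5*m + 6)/(-m^2 + 4*m + 12)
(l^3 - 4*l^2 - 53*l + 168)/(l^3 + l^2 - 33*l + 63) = (l - 8)/(l - 3)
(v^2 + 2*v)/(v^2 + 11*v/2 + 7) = 2*v/(2*v + 7)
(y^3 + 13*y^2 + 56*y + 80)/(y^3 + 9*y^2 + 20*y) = (y + 4)/y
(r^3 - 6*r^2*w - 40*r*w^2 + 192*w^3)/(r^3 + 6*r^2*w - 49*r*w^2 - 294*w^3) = (r^2 - 12*r*w + 32*w^2)/(r^2 - 49*w^2)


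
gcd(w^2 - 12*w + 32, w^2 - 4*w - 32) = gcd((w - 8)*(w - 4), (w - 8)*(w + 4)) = w - 8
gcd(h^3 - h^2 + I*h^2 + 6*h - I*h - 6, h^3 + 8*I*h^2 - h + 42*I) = h^2 + I*h + 6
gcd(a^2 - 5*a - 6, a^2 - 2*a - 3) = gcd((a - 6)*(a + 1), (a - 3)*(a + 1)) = a + 1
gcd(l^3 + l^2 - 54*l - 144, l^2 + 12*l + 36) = l + 6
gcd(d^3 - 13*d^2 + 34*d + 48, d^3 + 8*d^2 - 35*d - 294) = d - 6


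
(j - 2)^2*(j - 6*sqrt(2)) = j^3 - 6*sqrt(2)*j^2 - 4*j^2 + 4*j + 24*sqrt(2)*j - 24*sqrt(2)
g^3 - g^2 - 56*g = g*(g - 8)*(g + 7)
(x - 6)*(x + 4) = x^2 - 2*x - 24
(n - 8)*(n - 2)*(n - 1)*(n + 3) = n^4 - 8*n^3 - 7*n^2 + 62*n - 48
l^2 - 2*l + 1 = (l - 1)^2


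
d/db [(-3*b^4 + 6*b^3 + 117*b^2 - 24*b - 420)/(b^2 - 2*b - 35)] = -6*b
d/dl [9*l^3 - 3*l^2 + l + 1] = 27*l^2 - 6*l + 1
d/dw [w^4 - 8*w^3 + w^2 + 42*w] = 4*w^3 - 24*w^2 + 2*w + 42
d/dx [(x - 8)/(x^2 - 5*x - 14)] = (x^2 - 5*x - (x - 8)*(2*x - 5) - 14)/(-x^2 + 5*x + 14)^2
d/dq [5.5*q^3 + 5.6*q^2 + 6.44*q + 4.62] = 16.5*q^2 + 11.2*q + 6.44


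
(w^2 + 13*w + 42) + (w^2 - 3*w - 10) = 2*w^2 + 10*w + 32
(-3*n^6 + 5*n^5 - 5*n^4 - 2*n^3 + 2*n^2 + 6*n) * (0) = 0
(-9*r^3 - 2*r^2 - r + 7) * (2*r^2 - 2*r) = -18*r^5 + 14*r^4 + 2*r^3 + 16*r^2 - 14*r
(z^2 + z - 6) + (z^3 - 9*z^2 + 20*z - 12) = z^3 - 8*z^2 + 21*z - 18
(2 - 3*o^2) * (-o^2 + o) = 3*o^4 - 3*o^3 - 2*o^2 + 2*o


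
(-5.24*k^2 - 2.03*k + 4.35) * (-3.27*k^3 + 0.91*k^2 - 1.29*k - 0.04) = 17.1348*k^5 + 1.8697*k^4 - 9.3122*k^3 + 6.7868*k^2 - 5.5303*k - 0.174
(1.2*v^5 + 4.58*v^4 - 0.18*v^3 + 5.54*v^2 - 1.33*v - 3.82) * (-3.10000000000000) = -3.72*v^5 - 14.198*v^4 + 0.558*v^3 - 17.174*v^2 + 4.123*v + 11.842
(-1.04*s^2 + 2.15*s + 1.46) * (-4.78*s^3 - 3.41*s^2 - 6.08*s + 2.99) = 4.9712*s^5 - 6.7306*s^4 - 7.9871*s^3 - 21.1602*s^2 - 2.4483*s + 4.3654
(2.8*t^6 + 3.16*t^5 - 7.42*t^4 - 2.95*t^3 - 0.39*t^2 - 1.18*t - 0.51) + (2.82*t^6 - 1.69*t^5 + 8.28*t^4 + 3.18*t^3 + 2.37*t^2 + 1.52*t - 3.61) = 5.62*t^6 + 1.47*t^5 + 0.859999999999999*t^4 + 0.23*t^3 + 1.98*t^2 + 0.34*t - 4.12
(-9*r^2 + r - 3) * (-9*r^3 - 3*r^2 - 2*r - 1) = 81*r^5 + 18*r^4 + 42*r^3 + 16*r^2 + 5*r + 3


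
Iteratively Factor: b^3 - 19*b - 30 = (b + 3)*(b^2 - 3*b - 10) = (b - 5)*(b + 3)*(b + 2)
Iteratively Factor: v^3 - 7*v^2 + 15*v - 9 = (v - 1)*(v^2 - 6*v + 9) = (v - 3)*(v - 1)*(v - 3)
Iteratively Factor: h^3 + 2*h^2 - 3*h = (h + 3)*(h^2 - h) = (h - 1)*(h + 3)*(h)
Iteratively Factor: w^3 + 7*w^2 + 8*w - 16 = (w - 1)*(w^2 + 8*w + 16) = (w - 1)*(w + 4)*(w + 4)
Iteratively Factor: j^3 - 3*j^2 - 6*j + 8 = (j + 2)*(j^2 - 5*j + 4) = (j - 4)*(j + 2)*(j - 1)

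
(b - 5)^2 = b^2 - 10*b + 25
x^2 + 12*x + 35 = (x + 5)*(x + 7)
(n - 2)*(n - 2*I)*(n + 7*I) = n^3 - 2*n^2 + 5*I*n^2 + 14*n - 10*I*n - 28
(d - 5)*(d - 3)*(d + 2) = d^3 - 6*d^2 - d + 30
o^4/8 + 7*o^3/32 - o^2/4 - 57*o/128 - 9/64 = (o/4 + 1/2)*(o/2 + 1/4)*(o - 3/2)*(o + 3/4)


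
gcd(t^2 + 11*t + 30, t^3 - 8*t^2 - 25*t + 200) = t + 5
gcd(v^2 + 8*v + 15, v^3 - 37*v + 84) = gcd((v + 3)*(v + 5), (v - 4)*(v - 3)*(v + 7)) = 1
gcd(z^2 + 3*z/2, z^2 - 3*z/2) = z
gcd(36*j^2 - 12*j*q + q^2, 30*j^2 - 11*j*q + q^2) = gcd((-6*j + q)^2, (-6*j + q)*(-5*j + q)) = -6*j + q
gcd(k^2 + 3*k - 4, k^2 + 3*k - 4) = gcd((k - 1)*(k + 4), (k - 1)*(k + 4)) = k^2 + 3*k - 4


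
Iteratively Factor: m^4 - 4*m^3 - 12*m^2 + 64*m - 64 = (m - 2)*(m^3 - 2*m^2 - 16*m + 32) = (m - 2)*(m + 4)*(m^2 - 6*m + 8) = (m - 2)^2*(m + 4)*(m - 4)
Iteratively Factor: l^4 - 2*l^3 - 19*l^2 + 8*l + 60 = (l - 2)*(l^3 - 19*l - 30) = (l - 2)*(l + 3)*(l^2 - 3*l - 10) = (l - 5)*(l - 2)*(l + 3)*(l + 2)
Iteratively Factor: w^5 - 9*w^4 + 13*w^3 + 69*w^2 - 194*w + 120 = (w - 1)*(w^4 - 8*w^3 + 5*w^2 + 74*w - 120) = (w - 1)*(w + 3)*(w^3 - 11*w^2 + 38*w - 40) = (w - 4)*(w - 1)*(w + 3)*(w^2 - 7*w + 10) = (w - 4)*(w - 2)*(w - 1)*(w + 3)*(w - 5)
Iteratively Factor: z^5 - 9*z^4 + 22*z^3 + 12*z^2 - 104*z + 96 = (z - 3)*(z^4 - 6*z^3 + 4*z^2 + 24*z - 32) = (z - 3)*(z - 2)*(z^3 - 4*z^2 - 4*z + 16) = (z - 3)*(z - 2)*(z + 2)*(z^2 - 6*z + 8) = (z - 4)*(z - 3)*(z - 2)*(z + 2)*(z - 2)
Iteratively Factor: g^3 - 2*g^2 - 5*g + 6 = (g - 3)*(g^2 + g - 2) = (g - 3)*(g + 2)*(g - 1)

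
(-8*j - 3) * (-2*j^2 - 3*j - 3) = 16*j^3 + 30*j^2 + 33*j + 9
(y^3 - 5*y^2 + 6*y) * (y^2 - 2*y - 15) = y^5 - 7*y^4 + y^3 + 63*y^2 - 90*y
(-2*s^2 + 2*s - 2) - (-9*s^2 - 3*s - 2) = 7*s^2 + 5*s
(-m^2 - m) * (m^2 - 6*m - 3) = -m^4 + 5*m^3 + 9*m^2 + 3*m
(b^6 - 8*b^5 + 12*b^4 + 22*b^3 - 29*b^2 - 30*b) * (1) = b^6 - 8*b^5 + 12*b^4 + 22*b^3 - 29*b^2 - 30*b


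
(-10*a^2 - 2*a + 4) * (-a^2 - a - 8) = 10*a^4 + 12*a^3 + 78*a^2 + 12*a - 32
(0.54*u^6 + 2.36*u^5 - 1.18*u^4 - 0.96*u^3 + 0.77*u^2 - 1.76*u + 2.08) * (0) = 0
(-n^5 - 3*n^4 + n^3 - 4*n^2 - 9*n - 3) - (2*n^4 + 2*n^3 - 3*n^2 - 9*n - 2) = -n^5 - 5*n^4 - n^3 - n^2 - 1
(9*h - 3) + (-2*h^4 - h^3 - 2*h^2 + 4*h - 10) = -2*h^4 - h^3 - 2*h^2 + 13*h - 13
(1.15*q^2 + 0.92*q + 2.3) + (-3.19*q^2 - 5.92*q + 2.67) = -2.04*q^2 - 5.0*q + 4.97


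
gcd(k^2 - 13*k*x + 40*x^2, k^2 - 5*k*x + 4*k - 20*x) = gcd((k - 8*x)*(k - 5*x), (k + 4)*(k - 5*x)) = -k + 5*x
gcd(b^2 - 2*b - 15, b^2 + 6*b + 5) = 1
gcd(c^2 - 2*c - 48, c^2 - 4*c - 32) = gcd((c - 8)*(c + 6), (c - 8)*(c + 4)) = c - 8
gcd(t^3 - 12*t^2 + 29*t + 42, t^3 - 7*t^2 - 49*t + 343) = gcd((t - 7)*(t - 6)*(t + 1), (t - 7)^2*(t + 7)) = t - 7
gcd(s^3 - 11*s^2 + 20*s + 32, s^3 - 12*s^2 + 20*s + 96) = s - 8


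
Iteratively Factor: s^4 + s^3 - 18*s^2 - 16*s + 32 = (s + 4)*(s^3 - 3*s^2 - 6*s + 8) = (s + 2)*(s + 4)*(s^2 - 5*s + 4) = (s - 4)*(s + 2)*(s + 4)*(s - 1)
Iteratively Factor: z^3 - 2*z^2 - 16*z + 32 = (z - 4)*(z^2 + 2*z - 8) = (z - 4)*(z + 4)*(z - 2)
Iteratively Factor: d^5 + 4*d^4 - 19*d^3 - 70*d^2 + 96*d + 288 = (d + 2)*(d^4 + 2*d^3 - 23*d^2 - 24*d + 144) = (d - 3)*(d + 2)*(d^3 + 5*d^2 - 8*d - 48) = (d - 3)*(d + 2)*(d + 4)*(d^2 + d - 12) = (d - 3)^2*(d + 2)*(d + 4)*(d + 4)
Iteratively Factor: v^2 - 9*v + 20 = (v - 4)*(v - 5)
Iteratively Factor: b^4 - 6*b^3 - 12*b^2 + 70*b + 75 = (b - 5)*(b^3 - b^2 - 17*b - 15) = (b - 5)^2*(b^2 + 4*b + 3) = (b - 5)^2*(b + 3)*(b + 1)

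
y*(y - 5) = y^2 - 5*y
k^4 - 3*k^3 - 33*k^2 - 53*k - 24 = (k - 8)*(k + 1)^2*(k + 3)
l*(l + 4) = l^2 + 4*l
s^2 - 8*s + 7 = (s - 7)*(s - 1)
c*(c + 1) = c^2 + c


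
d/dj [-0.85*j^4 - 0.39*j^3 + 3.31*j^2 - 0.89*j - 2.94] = -3.4*j^3 - 1.17*j^2 + 6.62*j - 0.89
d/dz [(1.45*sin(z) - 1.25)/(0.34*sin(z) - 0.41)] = -0.1695*cos(z)/(0.34*sin(z) - 0.41)^2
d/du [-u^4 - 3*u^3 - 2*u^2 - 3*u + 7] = -4*u^3 - 9*u^2 - 4*u - 3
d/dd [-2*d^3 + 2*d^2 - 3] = 2*d*(2 - 3*d)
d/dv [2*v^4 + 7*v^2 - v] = 8*v^3 + 14*v - 1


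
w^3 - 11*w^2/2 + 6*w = w*(w - 4)*(w - 3/2)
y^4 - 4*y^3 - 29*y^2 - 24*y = y*(y - 8)*(y + 1)*(y + 3)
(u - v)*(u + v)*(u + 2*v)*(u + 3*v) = u^4 + 5*u^3*v + 5*u^2*v^2 - 5*u*v^3 - 6*v^4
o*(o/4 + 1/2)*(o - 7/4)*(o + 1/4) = o^4/4 + o^3/8 - 55*o^2/64 - 7*o/32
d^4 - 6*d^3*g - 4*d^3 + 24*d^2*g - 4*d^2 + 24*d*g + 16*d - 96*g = (d - 4)*(d - 2)*(d + 2)*(d - 6*g)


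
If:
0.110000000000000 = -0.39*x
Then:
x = -0.28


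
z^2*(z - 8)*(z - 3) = z^4 - 11*z^3 + 24*z^2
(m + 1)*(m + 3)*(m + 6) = m^3 + 10*m^2 + 27*m + 18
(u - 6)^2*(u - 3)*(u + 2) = u^4 - 13*u^3 + 42*u^2 + 36*u - 216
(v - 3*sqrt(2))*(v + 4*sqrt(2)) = v^2 + sqrt(2)*v - 24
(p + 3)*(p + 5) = p^2 + 8*p + 15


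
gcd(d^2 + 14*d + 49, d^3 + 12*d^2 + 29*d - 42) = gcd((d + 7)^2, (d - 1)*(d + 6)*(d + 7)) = d + 7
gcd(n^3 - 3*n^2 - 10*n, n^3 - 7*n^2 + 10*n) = n^2 - 5*n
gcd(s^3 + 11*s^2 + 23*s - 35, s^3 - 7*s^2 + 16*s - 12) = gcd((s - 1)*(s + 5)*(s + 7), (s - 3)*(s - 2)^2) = 1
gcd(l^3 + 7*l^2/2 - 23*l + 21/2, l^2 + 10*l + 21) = l + 7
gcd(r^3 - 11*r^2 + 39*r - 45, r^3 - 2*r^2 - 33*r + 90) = r^2 - 8*r + 15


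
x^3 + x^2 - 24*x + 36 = (x - 3)*(x - 2)*(x + 6)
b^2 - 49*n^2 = (b - 7*n)*(b + 7*n)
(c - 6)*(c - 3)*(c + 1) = c^3 - 8*c^2 + 9*c + 18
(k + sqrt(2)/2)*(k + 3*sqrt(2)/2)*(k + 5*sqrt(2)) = k^3 + 7*sqrt(2)*k^2 + 43*k/2 + 15*sqrt(2)/2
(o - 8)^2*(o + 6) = o^3 - 10*o^2 - 32*o + 384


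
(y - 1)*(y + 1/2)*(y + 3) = y^3 + 5*y^2/2 - 2*y - 3/2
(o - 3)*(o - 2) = o^2 - 5*o + 6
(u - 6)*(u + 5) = u^2 - u - 30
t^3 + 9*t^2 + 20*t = t*(t + 4)*(t + 5)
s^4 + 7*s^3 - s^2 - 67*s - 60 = (s - 3)*(s + 1)*(s + 4)*(s + 5)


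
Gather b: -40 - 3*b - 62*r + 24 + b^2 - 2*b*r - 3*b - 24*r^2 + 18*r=b^2 + b*(-2*r - 6) - 24*r^2 - 44*r - 16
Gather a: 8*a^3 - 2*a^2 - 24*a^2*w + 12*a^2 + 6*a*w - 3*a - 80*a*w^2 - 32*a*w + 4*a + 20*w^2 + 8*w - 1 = 8*a^3 + a^2*(10 - 24*w) + a*(-80*w^2 - 26*w + 1) + 20*w^2 + 8*w - 1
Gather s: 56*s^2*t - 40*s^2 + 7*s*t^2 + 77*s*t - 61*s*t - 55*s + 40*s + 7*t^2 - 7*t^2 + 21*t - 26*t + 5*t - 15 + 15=s^2*(56*t - 40) + s*(7*t^2 + 16*t - 15)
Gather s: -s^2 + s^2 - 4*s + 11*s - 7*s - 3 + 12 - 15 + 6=0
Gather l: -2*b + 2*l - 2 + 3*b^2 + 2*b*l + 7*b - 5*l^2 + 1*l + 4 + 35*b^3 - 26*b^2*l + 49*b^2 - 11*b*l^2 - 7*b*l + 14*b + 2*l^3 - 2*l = 35*b^3 + 52*b^2 + 19*b + 2*l^3 + l^2*(-11*b - 5) + l*(-26*b^2 - 5*b + 1) + 2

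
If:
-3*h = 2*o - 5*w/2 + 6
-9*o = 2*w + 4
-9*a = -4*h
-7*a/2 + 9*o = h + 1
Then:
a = -1796/2191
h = -4041/2191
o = -904/2191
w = -314/2191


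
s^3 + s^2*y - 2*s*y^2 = s*(s - y)*(s + 2*y)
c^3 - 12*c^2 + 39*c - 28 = (c - 7)*(c - 4)*(c - 1)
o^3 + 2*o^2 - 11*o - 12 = (o - 3)*(o + 1)*(o + 4)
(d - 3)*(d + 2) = d^2 - d - 6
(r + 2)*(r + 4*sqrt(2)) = r^2 + 2*r + 4*sqrt(2)*r + 8*sqrt(2)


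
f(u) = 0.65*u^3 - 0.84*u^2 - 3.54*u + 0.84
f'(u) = 1.95*u^2 - 1.68*u - 3.54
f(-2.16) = -1.98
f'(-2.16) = 9.19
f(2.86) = -0.95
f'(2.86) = 7.61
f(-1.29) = 2.61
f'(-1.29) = 1.87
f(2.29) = -3.87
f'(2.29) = 2.84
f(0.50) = -1.06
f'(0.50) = -3.89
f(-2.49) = -5.59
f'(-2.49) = 12.73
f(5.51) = 64.57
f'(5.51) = 46.41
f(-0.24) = 1.63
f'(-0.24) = -3.02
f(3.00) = 0.21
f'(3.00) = 8.97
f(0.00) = 0.84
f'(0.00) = -3.54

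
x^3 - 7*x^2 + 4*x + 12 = (x - 6)*(x - 2)*(x + 1)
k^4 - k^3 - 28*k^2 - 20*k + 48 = (k - 6)*(k - 1)*(k + 2)*(k + 4)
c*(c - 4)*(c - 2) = c^3 - 6*c^2 + 8*c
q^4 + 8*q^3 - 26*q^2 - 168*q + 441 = (q - 3)^2*(q + 7)^2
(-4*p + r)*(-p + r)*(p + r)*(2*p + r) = 8*p^4 + 2*p^3*r - 9*p^2*r^2 - 2*p*r^3 + r^4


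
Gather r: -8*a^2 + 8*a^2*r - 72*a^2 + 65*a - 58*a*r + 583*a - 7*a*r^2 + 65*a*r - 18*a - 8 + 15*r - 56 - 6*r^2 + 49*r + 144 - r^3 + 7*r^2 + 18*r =-80*a^2 + 630*a - r^3 + r^2*(1 - 7*a) + r*(8*a^2 + 7*a + 82) + 80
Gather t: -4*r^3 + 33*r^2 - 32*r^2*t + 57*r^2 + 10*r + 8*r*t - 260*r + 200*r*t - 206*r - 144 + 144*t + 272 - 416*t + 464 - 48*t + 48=-4*r^3 + 90*r^2 - 456*r + t*(-32*r^2 + 208*r - 320) + 640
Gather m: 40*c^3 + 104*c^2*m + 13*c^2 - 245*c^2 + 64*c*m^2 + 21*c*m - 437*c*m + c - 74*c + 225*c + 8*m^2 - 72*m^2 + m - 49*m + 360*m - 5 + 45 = 40*c^3 - 232*c^2 + 152*c + m^2*(64*c - 64) + m*(104*c^2 - 416*c + 312) + 40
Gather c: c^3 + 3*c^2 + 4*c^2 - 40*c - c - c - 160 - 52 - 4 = c^3 + 7*c^2 - 42*c - 216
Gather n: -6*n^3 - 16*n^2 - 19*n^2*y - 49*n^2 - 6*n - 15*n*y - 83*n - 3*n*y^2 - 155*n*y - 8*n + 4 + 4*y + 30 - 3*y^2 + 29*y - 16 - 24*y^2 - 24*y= -6*n^3 + n^2*(-19*y - 65) + n*(-3*y^2 - 170*y - 97) - 27*y^2 + 9*y + 18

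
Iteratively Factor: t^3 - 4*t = (t + 2)*(t^2 - 2*t) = t*(t + 2)*(t - 2)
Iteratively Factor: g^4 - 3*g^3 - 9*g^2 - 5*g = (g + 1)*(g^3 - 4*g^2 - 5*g) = (g - 5)*(g + 1)*(g^2 + g) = (g - 5)*(g + 1)^2*(g)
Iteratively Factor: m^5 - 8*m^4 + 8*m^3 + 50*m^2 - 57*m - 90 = (m + 2)*(m^4 - 10*m^3 + 28*m^2 - 6*m - 45) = (m - 5)*(m + 2)*(m^3 - 5*m^2 + 3*m + 9) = (m - 5)*(m - 3)*(m + 2)*(m^2 - 2*m - 3) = (m - 5)*(m - 3)*(m + 1)*(m + 2)*(m - 3)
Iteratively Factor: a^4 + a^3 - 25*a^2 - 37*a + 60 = (a - 5)*(a^3 + 6*a^2 + 5*a - 12) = (a - 5)*(a + 4)*(a^2 + 2*a - 3) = (a - 5)*(a - 1)*(a + 4)*(a + 3)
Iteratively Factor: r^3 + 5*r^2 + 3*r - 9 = (r - 1)*(r^2 + 6*r + 9) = (r - 1)*(r + 3)*(r + 3)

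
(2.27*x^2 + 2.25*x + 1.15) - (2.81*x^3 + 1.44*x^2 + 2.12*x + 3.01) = -2.81*x^3 + 0.83*x^2 + 0.13*x - 1.86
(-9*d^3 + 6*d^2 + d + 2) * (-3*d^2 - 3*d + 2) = 27*d^5 + 9*d^4 - 39*d^3 + 3*d^2 - 4*d + 4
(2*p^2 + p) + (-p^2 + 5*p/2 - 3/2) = p^2 + 7*p/2 - 3/2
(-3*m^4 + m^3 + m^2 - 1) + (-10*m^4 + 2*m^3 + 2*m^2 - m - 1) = -13*m^4 + 3*m^3 + 3*m^2 - m - 2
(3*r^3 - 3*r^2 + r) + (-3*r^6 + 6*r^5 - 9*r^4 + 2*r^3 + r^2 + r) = -3*r^6 + 6*r^5 - 9*r^4 + 5*r^3 - 2*r^2 + 2*r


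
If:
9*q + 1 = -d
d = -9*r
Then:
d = -9*r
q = r - 1/9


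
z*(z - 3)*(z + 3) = z^3 - 9*z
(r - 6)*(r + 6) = r^2 - 36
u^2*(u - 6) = u^3 - 6*u^2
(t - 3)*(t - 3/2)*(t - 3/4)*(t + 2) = t^4 - 13*t^3/4 - 21*t^2/8 + 99*t/8 - 27/4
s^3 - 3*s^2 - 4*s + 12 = (s - 3)*(s - 2)*(s + 2)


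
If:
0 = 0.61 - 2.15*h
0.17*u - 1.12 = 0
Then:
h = 0.28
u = 6.59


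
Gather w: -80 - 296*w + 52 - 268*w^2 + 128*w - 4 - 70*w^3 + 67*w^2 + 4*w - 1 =-70*w^3 - 201*w^2 - 164*w - 33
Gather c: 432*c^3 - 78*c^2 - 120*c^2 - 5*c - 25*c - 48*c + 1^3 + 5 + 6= 432*c^3 - 198*c^2 - 78*c + 12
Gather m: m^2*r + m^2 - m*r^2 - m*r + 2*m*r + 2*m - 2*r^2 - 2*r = m^2*(r + 1) + m*(-r^2 + r + 2) - 2*r^2 - 2*r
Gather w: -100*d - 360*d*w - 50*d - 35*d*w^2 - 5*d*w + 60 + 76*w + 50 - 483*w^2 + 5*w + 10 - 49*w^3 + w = -150*d - 49*w^3 + w^2*(-35*d - 483) + w*(82 - 365*d) + 120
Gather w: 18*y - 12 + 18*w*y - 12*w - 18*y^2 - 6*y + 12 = w*(18*y - 12) - 18*y^2 + 12*y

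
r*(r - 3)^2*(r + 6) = r^4 - 27*r^2 + 54*r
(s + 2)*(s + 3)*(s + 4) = s^3 + 9*s^2 + 26*s + 24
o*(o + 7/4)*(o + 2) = o^3 + 15*o^2/4 + 7*o/2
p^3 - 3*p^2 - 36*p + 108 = (p - 6)*(p - 3)*(p + 6)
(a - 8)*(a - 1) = a^2 - 9*a + 8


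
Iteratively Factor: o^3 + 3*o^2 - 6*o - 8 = (o - 2)*(o^2 + 5*o + 4) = (o - 2)*(o + 1)*(o + 4)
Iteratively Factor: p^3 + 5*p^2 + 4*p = (p + 4)*(p^2 + p) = p*(p + 4)*(p + 1)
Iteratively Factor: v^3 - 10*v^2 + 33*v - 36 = (v - 3)*(v^2 - 7*v + 12) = (v - 4)*(v - 3)*(v - 3)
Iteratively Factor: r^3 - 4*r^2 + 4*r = (r - 2)*(r^2 - 2*r) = (r - 2)^2*(r)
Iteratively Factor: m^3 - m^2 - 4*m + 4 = (m + 2)*(m^2 - 3*m + 2) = (m - 2)*(m + 2)*(m - 1)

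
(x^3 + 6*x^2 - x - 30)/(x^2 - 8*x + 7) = (x^3 + 6*x^2 - x - 30)/(x^2 - 8*x + 7)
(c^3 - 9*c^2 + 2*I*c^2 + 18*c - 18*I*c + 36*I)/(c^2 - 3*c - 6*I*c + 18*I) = (c^2 + 2*c*(-3 + I) - 12*I)/(c - 6*I)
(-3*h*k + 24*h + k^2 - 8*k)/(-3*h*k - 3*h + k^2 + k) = (k - 8)/(k + 1)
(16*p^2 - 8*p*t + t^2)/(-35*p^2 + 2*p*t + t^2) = (16*p^2 - 8*p*t + t^2)/(-35*p^2 + 2*p*t + t^2)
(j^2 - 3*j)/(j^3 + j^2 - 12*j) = 1/(j + 4)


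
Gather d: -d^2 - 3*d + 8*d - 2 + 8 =-d^2 + 5*d + 6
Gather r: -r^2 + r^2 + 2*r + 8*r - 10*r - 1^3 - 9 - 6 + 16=0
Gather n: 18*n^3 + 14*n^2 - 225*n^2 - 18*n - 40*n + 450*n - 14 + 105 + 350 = 18*n^3 - 211*n^2 + 392*n + 441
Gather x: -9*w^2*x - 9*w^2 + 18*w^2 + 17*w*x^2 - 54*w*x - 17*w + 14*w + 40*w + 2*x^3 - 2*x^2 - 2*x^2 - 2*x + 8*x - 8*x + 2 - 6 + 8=9*w^2 + 37*w + 2*x^3 + x^2*(17*w - 4) + x*(-9*w^2 - 54*w - 2) + 4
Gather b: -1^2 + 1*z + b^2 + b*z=b^2 + b*z + z - 1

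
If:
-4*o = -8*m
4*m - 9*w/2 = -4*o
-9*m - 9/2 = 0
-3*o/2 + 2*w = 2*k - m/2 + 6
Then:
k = -89/24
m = -1/2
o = -1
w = -4/3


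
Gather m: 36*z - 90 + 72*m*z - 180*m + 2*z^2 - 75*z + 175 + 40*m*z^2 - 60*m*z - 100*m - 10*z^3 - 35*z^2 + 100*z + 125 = m*(40*z^2 + 12*z - 280) - 10*z^3 - 33*z^2 + 61*z + 210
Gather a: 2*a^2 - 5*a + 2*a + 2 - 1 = 2*a^2 - 3*a + 1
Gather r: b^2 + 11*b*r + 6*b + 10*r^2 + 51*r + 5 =b^2 + 6*b + 10*r^2 + r*(11*b + 51) + 5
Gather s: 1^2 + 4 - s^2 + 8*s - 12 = -s^2 + 8*s - 7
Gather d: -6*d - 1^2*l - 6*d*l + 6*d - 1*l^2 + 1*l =-6*d*l - l^2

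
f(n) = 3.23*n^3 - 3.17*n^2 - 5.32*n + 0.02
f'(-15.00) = 2270.03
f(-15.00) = -11534.68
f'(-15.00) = 2270.03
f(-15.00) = -11534.68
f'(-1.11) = 13.66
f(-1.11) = -2.40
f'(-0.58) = 1.62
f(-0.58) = 1.41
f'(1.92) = 18.23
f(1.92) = 0.98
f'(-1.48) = 25.29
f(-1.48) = -9.52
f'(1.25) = 1.90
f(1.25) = -5.27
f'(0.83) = -3.91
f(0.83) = -4.73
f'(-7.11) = 529.61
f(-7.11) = -1283.35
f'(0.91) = -3.07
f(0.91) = -5.01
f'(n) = 9.69*n^2 - 6.34*n - 5.32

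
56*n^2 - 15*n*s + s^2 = (-8*n + s)*(-7*n + s)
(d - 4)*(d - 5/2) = d^2 - 13*d/2 + 10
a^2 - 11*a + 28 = (a - 7)*(a - 4)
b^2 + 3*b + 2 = (b + 1)*(b + 2)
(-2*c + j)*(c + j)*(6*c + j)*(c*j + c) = -12*c^4*j - 12*c^4 - 8*c^3*j^2 - 8*c^3*j + 5*c^2*j^3 + 5*c^2*j^2 + c*j^4 + c*j^3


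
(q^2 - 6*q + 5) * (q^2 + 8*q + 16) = q^4 + 2*q^3 - 27*q^2 - 56*q + 80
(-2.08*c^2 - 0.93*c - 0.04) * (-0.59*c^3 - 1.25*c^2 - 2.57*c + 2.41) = 1.2272*c^5 + 3.1487*c^4 + 6.5317*c^3 - 2.5727*c^2 - 2.1385*c - 0.0964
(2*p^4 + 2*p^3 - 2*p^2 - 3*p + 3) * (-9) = -18*p^4 - 18*p^3 + 18*p^2 + 27*p - 27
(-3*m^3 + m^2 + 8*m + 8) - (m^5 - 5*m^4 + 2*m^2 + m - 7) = -m^5 + 5*m^4 - 3*m^3 - m^2 + 7*m + 15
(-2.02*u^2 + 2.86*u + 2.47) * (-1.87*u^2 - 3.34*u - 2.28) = 3.7774*u^4 + 1.3986*u^3 - 9.5657*u^2 - 14.7706*u - 5.6316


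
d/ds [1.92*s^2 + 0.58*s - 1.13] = 3.84*s + 0.58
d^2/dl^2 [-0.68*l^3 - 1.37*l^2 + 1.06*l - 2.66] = -4.08*l - 2.74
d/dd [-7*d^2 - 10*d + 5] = -14*d - 10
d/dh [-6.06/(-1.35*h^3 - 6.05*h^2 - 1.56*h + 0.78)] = (-24.543*h^2 - 73.326*h - 9.4536)/(1.35*h^3 + 6.05*h^2 + 1.56*h - 0.78)^2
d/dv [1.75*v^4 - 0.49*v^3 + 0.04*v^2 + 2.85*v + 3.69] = 7.0*v^3 - 1.47*v^2 + 0.08*v + 2.85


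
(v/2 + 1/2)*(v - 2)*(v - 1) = v^3/2 - v^2 - v/2 + 1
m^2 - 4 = (m - 2)*(m + 2)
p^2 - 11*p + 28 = (p - 7)*(p - 4)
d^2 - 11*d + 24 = (d - 8)*(d - 3)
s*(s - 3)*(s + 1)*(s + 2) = s^4 - 7*s^2 - 6*s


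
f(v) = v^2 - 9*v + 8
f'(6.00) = 3.00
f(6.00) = -10.00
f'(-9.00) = -27.00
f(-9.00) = 170.00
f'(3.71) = -1.58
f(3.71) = -11.63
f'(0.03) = -8.94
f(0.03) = 7.73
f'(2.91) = -3.18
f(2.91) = -9.72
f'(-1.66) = -12.32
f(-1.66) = 25.70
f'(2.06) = -4.88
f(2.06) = -6.30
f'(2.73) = -3.54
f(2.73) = -9.12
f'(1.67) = -5.66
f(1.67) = -4.24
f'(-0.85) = -10.70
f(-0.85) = 16.37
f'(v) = 2*v - 9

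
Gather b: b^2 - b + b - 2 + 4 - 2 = b^2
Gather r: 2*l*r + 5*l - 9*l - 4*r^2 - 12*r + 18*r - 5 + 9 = -4*l - 4*r^2 + r*(2*l + 6) + 4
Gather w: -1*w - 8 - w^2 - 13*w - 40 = -w^2 - 14*w - 48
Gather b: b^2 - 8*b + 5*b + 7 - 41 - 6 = b^2 - 3*b - 40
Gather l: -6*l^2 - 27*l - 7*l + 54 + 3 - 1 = -6*l^2 - 34*l + 56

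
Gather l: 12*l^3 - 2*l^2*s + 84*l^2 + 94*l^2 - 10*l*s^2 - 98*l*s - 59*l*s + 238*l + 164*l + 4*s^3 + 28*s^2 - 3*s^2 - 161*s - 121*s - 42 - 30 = 12*l^3 + l^2*(178 - 2*s) + l*(-10*s^2 - 157*s + 402) + 4*s^3 + 25*s^2 - 282*s - 72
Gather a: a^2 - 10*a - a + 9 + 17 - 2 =a^2 - 11*a + 24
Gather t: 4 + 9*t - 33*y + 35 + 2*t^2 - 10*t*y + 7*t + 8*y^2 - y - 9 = 2*t^2 + t*(16 - 10*y) + 8*y^2 - 34*y + 30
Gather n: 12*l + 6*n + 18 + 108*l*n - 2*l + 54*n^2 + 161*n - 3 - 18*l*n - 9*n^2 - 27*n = 10*l + 45*n^2 + n*(90*l + 140) + 15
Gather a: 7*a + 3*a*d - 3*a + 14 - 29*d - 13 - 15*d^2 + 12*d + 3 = a*(3*d + 4) - 15*d^2 - 17*d + 4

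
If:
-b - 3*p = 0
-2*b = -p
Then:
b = 0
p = 0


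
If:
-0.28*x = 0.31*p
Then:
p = -0.903225806451613*x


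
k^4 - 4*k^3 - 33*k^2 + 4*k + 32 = (k - 8)*(k - 1)*(k + 1)*(k + 4)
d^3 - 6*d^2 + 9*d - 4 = (d - 4)*(d - 1)^2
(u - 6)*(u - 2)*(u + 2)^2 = u^4 - 4*u^3 - 16*u^2 + 16*u + 48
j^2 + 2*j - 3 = (j - 1)*(j + 3)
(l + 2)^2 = l^2 + 4*l + 4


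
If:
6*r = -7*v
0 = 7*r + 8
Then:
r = -8/7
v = 48/49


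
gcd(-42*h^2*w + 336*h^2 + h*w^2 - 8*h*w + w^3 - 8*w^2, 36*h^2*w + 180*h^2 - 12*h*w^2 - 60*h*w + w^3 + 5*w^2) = -6*h + w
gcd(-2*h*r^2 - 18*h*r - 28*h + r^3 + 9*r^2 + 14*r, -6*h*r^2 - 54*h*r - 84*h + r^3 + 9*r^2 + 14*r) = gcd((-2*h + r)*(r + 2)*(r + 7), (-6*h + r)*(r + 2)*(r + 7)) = r^2 + 9*r + 14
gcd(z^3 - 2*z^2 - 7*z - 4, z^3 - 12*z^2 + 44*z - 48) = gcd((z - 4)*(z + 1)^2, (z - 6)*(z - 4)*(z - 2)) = z - 4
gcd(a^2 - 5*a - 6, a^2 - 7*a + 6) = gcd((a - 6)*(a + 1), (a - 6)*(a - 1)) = a - 6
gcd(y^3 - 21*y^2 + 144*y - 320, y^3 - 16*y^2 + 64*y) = y^2 - 16*y + 64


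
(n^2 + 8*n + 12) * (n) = n^3 + 8*n^2 + 12*n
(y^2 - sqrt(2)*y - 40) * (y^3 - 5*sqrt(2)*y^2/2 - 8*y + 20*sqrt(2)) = y^5 - 7*sqrt(2)*y^4/2 - 43*y^3 + 128*sqrt(2)*y^2 + 280*y - 800*sqrt(2)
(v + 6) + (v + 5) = 2*v + 11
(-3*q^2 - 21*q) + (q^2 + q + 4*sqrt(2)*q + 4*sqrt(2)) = -2*q^2 - 20*q + 4*sqrt(2)*q + 4*sqrt(2)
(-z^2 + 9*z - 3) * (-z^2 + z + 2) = z^4 - 10*z^3 + 10*z^2 + 15*z - 6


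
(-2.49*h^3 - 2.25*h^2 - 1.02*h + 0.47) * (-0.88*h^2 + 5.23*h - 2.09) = 2.1912*h^5 - 11.0427*h^4 - 5.6658*h^3 - 1.0457*h^2 + 4.5899*h - 0.9823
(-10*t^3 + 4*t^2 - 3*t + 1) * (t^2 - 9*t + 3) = -10*t^5 + 94*t^4 - 69*t^3 + 40*t^2 - 18*t + 3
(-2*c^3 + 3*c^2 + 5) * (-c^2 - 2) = 2*c^5 - 3*c^4 + 4*c^3 - 11*c^2 - 10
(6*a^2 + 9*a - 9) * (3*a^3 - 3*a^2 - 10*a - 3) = 18*a^5 + 9*a^4 - 114*a^3 - 81*a^2 + 63*a + 27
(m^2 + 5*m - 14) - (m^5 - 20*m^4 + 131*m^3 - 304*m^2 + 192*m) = -m^5 + 20*m^4 - 131*m^3 + 305*m^2 - 187*m - 14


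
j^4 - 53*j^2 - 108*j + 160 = (j - 8)*(j - 1)*(j + 4)*(j + 5)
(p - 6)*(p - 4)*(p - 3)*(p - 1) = p^4 - 14*p^3 + 67*p^2 - 126*p + 72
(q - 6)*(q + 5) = q^2 - q - 30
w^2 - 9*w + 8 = (w - 8)*(w - 1)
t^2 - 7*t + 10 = (t - 5)*(t - 2)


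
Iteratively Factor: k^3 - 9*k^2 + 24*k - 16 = (k - 4)*(k^2 - 5*k + 4) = (k - 4)^2*(k - 1)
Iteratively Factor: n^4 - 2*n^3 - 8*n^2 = (n)*(n^3 - 2*n^2 - 8*n) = n*(n - 4)*(n^2 + 2*n) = n*(n - 4)*(n + 2)*(n)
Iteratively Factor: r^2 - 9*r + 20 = (r - 5)*(r - 4)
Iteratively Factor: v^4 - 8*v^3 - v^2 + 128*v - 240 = (v - 4)*(v^3 - 4*v^2 - 17*v + 60) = (v - 4)*(v - 3)*(v^2 - v - 20) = (v - 5)*(v - 4)*(v - 3)*(v + 4)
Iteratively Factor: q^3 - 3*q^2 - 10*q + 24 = (q - 2)*(q^2 - q - 12) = (q - 4)*(q - 2)*(q + 3)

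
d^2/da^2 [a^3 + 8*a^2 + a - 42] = 6*a + 16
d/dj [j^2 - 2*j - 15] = 2*j - 2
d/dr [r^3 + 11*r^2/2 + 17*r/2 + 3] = 3*r^2 + 11*r + 17/2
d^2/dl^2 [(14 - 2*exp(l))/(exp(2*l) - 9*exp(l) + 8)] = 2*(-exp(4*l) + 19*exp(3*l) - 141*exp(2*l) + 271*exp(l) + 440)*exp(l)/(exp(6*l) - 27*exp(5*l) + 267*exp(4*l) - 1161*exp(3*l) + 2136*exp(2*l) - 1728*exp(l) + 512)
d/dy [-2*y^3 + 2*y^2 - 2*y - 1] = -6*y^2 + 4*y - 2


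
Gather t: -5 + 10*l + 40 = 10*l + 35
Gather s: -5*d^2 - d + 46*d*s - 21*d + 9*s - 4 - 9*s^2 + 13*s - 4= -5*d^2 - 22*d - 9*s^2 + s*(46*d + 22) - 8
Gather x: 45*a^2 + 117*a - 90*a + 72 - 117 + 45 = 45*a^2 + 27*a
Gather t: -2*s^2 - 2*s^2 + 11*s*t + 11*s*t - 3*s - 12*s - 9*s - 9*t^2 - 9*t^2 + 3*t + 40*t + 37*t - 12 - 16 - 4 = -4*s^2 - 24*s - 18*t^2 + t*(22*s + 80) - 32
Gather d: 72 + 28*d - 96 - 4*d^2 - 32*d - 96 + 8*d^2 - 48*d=4*d^2 - 52*d - 120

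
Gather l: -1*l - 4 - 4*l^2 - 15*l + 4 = -4*l^2 - 16*l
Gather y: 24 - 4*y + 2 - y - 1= 25 - 5*y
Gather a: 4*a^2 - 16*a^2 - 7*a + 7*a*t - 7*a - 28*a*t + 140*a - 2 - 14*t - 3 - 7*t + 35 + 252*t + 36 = -12*a^2 + a*(126 - 21*t) + 231*t + 66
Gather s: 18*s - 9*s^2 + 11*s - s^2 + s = -10*s^2 + 30*s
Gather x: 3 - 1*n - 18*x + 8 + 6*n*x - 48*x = -n + x*(6*n - 66) + 11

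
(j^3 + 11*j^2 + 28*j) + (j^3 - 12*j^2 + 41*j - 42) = 2*j^3 - j^2 + 69*j - 42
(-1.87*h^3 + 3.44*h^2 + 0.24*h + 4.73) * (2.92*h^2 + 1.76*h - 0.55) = -5.4604*h^5 + 6.7536*h^4 + 7.7837*h^3 + 12.342*h^2 + 8.1928*h - 2.6015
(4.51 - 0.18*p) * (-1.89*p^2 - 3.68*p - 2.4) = 0.3402*p^3 - 7.8615*p^2 - 16.1648*p - 10.824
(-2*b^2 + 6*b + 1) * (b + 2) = -2*b^3 + 2*b^2 + 13*b + 2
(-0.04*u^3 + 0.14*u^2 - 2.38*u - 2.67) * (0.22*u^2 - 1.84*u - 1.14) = -0.0088*u^5 + 0.1044*u^4 - 0.7356*u^3 + 3.6322*u^2 + 7.626*u + 3.0438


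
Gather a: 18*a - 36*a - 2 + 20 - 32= -18*a - 14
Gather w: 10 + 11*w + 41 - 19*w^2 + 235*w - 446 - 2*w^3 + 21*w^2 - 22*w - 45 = -2*w^3 + 2*w^2 + 224*w - 440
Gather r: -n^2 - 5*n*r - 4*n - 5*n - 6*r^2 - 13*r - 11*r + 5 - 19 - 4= -n^2 - 9*n - 6*r^2 + r*(-5*n - 24) - 18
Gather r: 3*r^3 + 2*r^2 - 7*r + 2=3*r^3 + 2*r^2 - 7*r + 2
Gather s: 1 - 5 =-4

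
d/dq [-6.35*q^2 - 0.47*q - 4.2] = -12.7*q - 0.47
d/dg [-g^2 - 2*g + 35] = -2*g - 2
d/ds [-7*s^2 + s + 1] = 1 - 14*s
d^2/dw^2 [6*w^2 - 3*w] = 12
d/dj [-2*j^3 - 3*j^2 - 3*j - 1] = -6*j^2 - 6*j - 3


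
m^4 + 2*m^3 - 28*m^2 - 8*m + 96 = (m - 4)*(m - 2)*(m + 2)*(m + 6)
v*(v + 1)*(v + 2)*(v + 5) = v^4 + 8*v^3 + 17*v^2 + 10*v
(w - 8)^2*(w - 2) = w^3 - 18*w^2 + 96*w - 128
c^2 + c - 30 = (c - 5)*(c + 6)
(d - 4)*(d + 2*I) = d^2 - 4*d + 2*I*d - 8*I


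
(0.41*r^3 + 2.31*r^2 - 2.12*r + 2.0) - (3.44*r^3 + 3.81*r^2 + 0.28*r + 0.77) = -3.03*r^3 - 1.5*r^2 - 2.4*r + 1.23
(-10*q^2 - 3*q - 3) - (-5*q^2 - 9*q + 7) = -5*q^2 + 6*q - 10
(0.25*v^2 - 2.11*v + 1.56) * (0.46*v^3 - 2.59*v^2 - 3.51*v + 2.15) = 0.115*v^5 - 1.6181*v^4 + 5.305*v^3 + 3.9032*v^2 - 10.0121*v + 3.354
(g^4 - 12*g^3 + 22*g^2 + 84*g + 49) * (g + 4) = g^5 - 8*g^4 - 26*g^3 + 172*g^2 + 385*g + 196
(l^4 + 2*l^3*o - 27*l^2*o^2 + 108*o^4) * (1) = l^4 + 2*l^3*o - 27*l^2*o^2 + 108*o^4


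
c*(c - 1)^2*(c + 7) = c^4 + 5*c^3 - 13*c^2 + 7*c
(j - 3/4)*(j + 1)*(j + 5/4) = j^3 + 3*j^2/2 - 7*j/16 - 15/16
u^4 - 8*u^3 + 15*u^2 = u^2*(u - 5)*(u - 3)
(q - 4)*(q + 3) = q^2 - q - 12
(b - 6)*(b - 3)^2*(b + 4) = b^4 - 8*b^3 - 3*b^2 + 126*b - 216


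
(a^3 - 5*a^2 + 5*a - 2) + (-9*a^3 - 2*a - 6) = -8*a^3 - 5*a^2 + 3*a - 8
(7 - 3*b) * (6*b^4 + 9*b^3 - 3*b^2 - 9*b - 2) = -18*b^5 + 15*b^4 + 72*b^3 + 6*b^2 - 57*b - 14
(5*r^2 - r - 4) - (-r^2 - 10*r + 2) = 6*r^2 + 9*r - 6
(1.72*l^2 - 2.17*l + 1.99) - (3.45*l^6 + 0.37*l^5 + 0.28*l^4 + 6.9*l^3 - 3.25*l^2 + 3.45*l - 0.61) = -3.45*l^6 - 0.37*l^5 - 0.28*l^4 - 6.9*l^3 + 4.97*l^2 - 5.62*l + 2.6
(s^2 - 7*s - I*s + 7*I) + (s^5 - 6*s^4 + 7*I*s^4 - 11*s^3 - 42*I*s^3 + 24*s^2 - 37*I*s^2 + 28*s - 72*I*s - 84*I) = s^5 - 6*s^4 + 7*I*s^4 - 11*s^3 - 42*I*s^3 + 25*s^2 - 37*I*s^2 + 21*s - 73*I*s - 77*I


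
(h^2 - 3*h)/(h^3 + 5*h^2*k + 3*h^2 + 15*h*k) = (h - 3)/(h^2 + 5*h*k + 3*h + 15*k)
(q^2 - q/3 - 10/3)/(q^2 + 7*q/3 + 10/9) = 3*(q - 2)/(3*q + 2)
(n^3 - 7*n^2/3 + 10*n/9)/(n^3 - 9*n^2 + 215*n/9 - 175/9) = n*(3*n - 2)/(3*n^2 - 22*n + 35)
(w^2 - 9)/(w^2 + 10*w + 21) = (w - 3)/(w + 7)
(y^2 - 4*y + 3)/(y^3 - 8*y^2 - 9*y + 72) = (y - 1)/(y^2 - 5*y - 24)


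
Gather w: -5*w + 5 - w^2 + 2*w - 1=-w^2 - 3*w + 4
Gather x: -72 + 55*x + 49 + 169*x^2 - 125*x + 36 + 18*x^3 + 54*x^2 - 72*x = 18*x^3 + 223*x^2 - 142*x + 13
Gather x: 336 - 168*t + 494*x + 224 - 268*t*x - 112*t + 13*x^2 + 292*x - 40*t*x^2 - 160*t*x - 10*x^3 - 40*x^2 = -280*t - 10*x^3 + x^2*(-40*t - 27) + x*(786 - 428*t) + 560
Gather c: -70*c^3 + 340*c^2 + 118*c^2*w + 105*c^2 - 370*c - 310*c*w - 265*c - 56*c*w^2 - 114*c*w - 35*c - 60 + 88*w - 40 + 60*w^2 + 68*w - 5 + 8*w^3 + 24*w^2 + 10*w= -70*c^3 + c^2*(118*w + 445) + c*(-56*w^2 - 424*w - 670) + 8*w^3 + 84*w^2 + 166*w - 105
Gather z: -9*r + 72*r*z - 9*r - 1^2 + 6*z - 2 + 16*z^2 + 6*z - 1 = -18*r + 16*z^2 + z*(72*r + 12) - 4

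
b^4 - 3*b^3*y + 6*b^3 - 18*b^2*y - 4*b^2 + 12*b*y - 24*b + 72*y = (b - 2)*(b + 2)*(b + 6)*(b - 3*y)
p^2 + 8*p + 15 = (p + 3)*(p + 5)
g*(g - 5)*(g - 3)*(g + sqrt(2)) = g^4 - 8*g^3 + sqrt(2)*g^3 - 8*sqrt(2)*g^2 + 15*g^2 + 15*sqrt(2)*g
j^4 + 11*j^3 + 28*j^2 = j^2*(j + 4)*(j + 7)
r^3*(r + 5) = r^4 + 5*r^3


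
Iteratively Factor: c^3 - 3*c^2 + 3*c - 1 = (c - 1)*(c^2 - 2*c + 1) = (c - 1)^2*(c - 1)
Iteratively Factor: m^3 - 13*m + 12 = (m + 4)*(m^2 - 4*m + 3) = (m - 3)*(m + 4)*(m - 1)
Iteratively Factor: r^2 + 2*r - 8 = (r - 2)*(r + 4)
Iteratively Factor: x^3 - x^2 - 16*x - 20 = (x - 5)*(x^2 + 4*x + 4) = (x - 5)*(x + 2)*(x + 2)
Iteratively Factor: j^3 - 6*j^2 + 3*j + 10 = (j - 5)*(j^2 - j - 2) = (j - 5)*(j + 1)*(j - 2)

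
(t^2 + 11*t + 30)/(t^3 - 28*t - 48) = (t^2 + 11*t + 30)/(t^3 - 28*t - 48)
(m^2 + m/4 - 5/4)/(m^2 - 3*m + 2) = (m + 5/4)/(m - 2)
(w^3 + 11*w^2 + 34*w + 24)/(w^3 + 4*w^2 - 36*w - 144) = (w + 1)/(w - 6)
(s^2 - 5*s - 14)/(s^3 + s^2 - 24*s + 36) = (s^2 - 5*s - 14)/(s^3 + s^2 - 24*s + 36)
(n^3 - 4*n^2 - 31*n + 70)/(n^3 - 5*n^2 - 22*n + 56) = (n + 5)/(n + 4)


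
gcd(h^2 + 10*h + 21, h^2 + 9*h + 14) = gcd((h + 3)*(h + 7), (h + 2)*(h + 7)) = h + 7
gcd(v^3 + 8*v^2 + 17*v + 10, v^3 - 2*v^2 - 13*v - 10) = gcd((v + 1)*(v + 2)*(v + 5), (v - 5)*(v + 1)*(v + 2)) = v^2 + 3*v + 2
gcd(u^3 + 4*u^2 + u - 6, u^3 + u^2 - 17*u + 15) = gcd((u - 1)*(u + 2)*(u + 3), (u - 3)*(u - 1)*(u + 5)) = u - 1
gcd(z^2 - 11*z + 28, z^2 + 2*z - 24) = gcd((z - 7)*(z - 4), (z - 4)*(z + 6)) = z - 4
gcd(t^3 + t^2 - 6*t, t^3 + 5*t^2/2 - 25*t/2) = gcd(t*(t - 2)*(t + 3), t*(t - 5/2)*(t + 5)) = t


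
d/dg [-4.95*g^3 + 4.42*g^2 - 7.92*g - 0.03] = -14.85*g^2 + 8.84*g - 7.92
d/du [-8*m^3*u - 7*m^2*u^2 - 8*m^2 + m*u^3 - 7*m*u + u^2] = -8*m^3 - 14*m^2*u + 3*m*u^2 - 7*m + 2*u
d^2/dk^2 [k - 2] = 0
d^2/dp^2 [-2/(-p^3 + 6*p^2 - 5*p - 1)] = 4*(3*(2 - p)*(p^3 - 6*p^2 + 5*p + 1) + (3*p^2 - 12*p + 5)^2)/(p^3 - 6*p^2 + 5*p + 1)^3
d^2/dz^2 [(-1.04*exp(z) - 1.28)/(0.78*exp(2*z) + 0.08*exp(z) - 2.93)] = (-0.632736*exp(4*z) - 3.050112*exp(3*z) - 14.500512*exp(2*z) - 11.953216*exp(z) - 9.228328)*exp(z)/(0.474552*exp(6*z) + 0.146016*exp(5*z) - 5.33286*exp(4*z) - 1.09648*exp(3*z) + 20.03241*exp(2*z) + 2.060376*exp(z) - 25.153757)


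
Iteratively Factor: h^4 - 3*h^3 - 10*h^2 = (h + 2)*(h^3 - 5*h^2) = h*(h + 2)*(h^2 - 5*h) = h*(h - 5)*(h + 2)*(h)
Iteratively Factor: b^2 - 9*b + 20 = (b - 5)*(b - 4)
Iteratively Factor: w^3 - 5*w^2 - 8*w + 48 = (w - 4)*(w^2 - w - 12) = (w - 4)*(w + 3)*(w - 4)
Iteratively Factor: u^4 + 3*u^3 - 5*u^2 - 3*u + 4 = (u - 1)*(u^3 + 4*u^2 - u - 4) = (u - 1)*(u + 4)*(u^2 - 1) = (u - 1)^2*(u + 4)*(u + 1)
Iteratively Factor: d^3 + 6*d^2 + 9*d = (d)*(d^2 + 6*d + 9) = d*(d + 3)*(d + 3)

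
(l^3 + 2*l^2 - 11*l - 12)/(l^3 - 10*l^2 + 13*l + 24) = (l + 4)/(l - 8)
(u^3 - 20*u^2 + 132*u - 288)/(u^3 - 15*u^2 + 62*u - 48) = (u - 6)/(u - 1)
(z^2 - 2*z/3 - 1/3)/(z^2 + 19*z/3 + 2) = (z - 1)/(z + 6)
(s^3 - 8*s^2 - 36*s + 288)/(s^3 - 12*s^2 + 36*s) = (s^2 - 2*s - 48)/(s*(s - 6))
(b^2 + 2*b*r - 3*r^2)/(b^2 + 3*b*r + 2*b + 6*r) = (b - r)/(b + 2)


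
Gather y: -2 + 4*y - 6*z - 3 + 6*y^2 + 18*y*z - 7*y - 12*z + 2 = 6*y^2 + y*(18*z - 3) - 18*z - 3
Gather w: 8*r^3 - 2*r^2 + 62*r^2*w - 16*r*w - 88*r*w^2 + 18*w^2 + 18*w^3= 8*r^3 - 2*r^2 + 18*w^3 + w^2*(18 - 88*r) + w*(62*r^2 - 16*r)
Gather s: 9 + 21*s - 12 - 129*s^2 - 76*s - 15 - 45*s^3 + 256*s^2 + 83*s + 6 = -45*s^3 + 127*s^2 + 28*s - 12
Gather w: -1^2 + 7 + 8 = 14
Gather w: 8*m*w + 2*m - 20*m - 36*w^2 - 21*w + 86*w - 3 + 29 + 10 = -18*m - 36*w^2 + w*(8*m + 65) + 36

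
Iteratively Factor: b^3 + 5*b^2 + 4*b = (b + 1)*(b^2 + 4*b) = b*(b + 1)*(b + 4)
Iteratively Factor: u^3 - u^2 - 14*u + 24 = (u + 4)*(u^2 - 5*u + 6) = (u - 2)*(u + 4)*(u - 3)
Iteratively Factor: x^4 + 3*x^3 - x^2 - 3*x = (x + 1)*(x^3 + 2*x^2 - 3*x) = (x + 1)*(x + 3)*(x^2 - x) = (x - 1)*(x + 1)*(x + 3)*(x)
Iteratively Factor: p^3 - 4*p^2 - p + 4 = (p - 4)*(p^2 - 1) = (p - 4)*(p + 1)*(p - 1)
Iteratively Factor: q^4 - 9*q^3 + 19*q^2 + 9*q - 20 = (q - 5)*(q^3 - 4*q^2 - q + 4) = (q - 5)*(q + 1)*(q^2 - 5*q + 4) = (q - 5)*(q - 1)*(q + 1)*(q - 4)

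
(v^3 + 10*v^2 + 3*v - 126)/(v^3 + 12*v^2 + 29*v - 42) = (v - 3)/(v - 1)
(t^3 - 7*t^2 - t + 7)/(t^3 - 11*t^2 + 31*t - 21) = (t + 1)/(t - 3)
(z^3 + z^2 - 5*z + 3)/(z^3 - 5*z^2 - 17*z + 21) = (z - 1)/(z - 7)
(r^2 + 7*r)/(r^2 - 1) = r*(r + 7)/(r^2 - 1)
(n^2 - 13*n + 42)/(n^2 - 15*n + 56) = (n - 6)/(n - 8)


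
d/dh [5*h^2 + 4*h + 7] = 10*h + 4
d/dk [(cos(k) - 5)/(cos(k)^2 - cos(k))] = (sin(k) + 5*sin(k)/cos(k)^2 - 10*tan(k))/(cos(k) - 1)^2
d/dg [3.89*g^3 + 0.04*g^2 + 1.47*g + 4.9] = 11.67*g^2 + 0.08*g + 1.47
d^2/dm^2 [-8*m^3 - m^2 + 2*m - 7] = -48*m - 2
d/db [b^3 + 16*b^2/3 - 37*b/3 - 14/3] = 3*b^2 + 32*b/3 - 37/3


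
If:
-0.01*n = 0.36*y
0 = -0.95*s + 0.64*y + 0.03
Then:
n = -36.0*y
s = 0.673684210526316*y + 0.0315789473684211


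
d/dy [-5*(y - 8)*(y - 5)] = 65 - 10*y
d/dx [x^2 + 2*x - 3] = 2*x + 2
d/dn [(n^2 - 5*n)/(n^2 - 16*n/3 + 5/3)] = -3/(9*n^2 - 6*n + 1)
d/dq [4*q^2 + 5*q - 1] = 8*q + 5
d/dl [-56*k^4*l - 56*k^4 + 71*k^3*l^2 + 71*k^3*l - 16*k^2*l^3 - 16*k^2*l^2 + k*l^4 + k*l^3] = k*(-56*k^3 + 142*k^2*l + 71*k^2 - 48*k*l^2 - 32*k*l + 4*l^3 + 3*l^2)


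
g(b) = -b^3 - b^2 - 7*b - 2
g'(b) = -3*b^2 - 2*b - 7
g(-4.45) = 97.47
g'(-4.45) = -57.51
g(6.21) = -323.52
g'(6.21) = -135.11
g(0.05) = -2.35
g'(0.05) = -7.11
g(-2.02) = 16.30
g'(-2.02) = -15.20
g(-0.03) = -1.79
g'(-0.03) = -6.94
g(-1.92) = 14.83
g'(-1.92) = -14.22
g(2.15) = -31.61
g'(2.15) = -25.17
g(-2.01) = 16.15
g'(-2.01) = -15.10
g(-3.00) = 37.00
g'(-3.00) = -28.00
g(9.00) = -875.00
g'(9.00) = -268.00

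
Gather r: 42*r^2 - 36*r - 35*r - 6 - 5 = 42*r^2 - 71*r - 11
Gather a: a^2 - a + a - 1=a^2 - 1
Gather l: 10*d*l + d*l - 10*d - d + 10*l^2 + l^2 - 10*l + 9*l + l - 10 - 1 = 11*d*l - 11*d + 11*l^2 - 11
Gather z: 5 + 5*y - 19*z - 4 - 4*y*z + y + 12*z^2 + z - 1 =6*y + 12*z^2 + z*(-4*y - 18)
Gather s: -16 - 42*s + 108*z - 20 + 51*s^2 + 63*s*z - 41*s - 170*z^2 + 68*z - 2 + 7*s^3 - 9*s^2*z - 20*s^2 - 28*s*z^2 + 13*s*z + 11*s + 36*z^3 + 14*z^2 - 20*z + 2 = 7*s^3 + s^2*(31 - 9*z) + s*(-28*z^2 + 76*z - 72) + 36*z^3 - 156*z^2 + 156*z - 36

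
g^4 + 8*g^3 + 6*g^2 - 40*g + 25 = (g - 1)^2*(g + 5)^2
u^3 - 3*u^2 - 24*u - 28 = (u - 7)*(u + 2)^2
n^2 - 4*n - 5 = (n - 5)*(n + 1)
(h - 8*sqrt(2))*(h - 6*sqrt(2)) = h^2 - 14*sqrt(2)*h + 96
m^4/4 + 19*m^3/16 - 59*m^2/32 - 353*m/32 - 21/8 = (m/4 + 1)*(m - 3)*(m + 1/4)*(m + 7/2)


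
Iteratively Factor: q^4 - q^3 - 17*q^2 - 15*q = (q - 5)*(q^3 + 4*q^2 + 3*q) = (q - 5)*(q + 3)*(q^2 + q) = q*(q - 5)*(q + 3)*(q + 1)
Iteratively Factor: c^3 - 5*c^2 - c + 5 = (c + 1)*(c^2 - 6*c + 5) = (c - 5)*(c + 1)*(c - 1)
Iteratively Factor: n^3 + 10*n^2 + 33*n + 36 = (n + 4)*(n^2 + 6*n + 9) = (n + 3)*(n + 4)*(n + 3)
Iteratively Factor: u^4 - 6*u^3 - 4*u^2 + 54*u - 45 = (u - 3)*(u^3 - 3*u^2 - 13*u + 15) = (u - 3)*(u + 3)*(u^2 - 6*u + 5) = (u - 5)*(u - 3)*(u + 3)*(u - 1)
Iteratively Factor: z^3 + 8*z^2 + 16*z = (z + 4)*(z^2 + 4*z) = (z + 4)^2*(z)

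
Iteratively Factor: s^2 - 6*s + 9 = (s - 3)*(s - 3)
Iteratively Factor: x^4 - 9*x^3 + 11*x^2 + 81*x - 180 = (x - 4)*(x^3 - 5*x^2 - 9*x + 45) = (x - 4)*(x + 3)*(x^2 - 8*x + 15) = (x - 4)*(x - 3)*(x + 3)*(x - 5)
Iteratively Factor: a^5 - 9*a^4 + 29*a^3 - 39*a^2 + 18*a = (a - 1)*(a^4 - 8*a^3 + 21*a^2 - 18*a) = (a - 3)*(a - 1)*(a^3 - 5*a^2 + 6*a) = (a - 3)*(a - 2)*(a - 1)*(a^2 - 3*a) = a*(a - 3)*(a - 2)*(a - 1)*(a - 3)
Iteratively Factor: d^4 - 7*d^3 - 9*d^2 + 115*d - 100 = (d + 4)*(d^3 - 11*d^2 + 35*d - 25) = (d - 1)*(d + 4)*(d^2 - 10*d + 25) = (d - 5)*(d - 1)*(d + 4)*(d - 5)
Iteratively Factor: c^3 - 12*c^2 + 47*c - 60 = (c - 4)*(c^2 - 8*c + 15) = (c - 5)*(c - 4)*(c - 3)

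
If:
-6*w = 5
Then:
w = -5/6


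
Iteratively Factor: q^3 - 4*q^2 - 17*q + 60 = (q - 3)*(q^2 - q - 20) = (q - 5)*(q - 3)*(q + 4)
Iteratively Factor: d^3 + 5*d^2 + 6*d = (d + 3)*(d^2 + 2*d) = d*(d + 3)*(d + 2)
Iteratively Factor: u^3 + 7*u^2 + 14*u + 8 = (u + 1)*(u^2 + 6*u + 8) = (u + 1)*(u + 4)*(u + 2)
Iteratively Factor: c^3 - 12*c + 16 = (c - 2)*(c^2 + 2*c - 8) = (c - 2)^2*(c + 4)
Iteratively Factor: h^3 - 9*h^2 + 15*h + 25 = (h - 5)*(h^2 - 4*h - 5) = (h - 5)*(h + 1)*(h - 5)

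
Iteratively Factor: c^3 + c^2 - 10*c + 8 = (c - 2)*(c^2 + 3*c - 4) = (c - 2)*(c - 1)*(c + 4)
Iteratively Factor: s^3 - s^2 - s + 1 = (s - 1)*(s^2 - 1) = (s - 1)*(s + 1)*(s - 1)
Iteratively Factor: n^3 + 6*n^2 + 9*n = (n + 3)*(n^2 + 3*n) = n*(n + 3)*(n + 3)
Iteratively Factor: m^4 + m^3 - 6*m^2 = (m)*(m^3 + m^2 - 6*m) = m^2*(m^2 + m - 6) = m^2*(m + 3)*(m - 2)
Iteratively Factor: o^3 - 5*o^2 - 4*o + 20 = (o - 2)*(o^2 - 3*o - 10) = (o - 5)*(o - 2)*(o + 2)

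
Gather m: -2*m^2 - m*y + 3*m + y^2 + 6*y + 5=-2*m^2 + m*(3 - y) + y^2 + 6*y + 5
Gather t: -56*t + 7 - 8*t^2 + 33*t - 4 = -8*t^2 - 23*t + 3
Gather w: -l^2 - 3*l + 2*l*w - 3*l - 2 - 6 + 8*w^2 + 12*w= -l^2 - 6*l + 8*w^2 + w*(2*l + 12) - 8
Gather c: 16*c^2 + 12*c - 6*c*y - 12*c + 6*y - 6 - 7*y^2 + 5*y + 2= 16*c^2 - 6*c*y - 7*y^2 + 11*y - 4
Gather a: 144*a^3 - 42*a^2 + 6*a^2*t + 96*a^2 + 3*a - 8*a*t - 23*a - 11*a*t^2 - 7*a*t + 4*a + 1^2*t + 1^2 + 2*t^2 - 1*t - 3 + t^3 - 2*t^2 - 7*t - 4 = 144*a^3 + a^2*(6*t + 54) + a*(-11*t^2 - 15*t - 16) + t^3 - 7*t - 6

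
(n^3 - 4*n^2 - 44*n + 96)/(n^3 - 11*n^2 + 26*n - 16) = (n + 6)/(n - 1)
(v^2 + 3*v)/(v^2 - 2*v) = (v + 3)/(v - 2)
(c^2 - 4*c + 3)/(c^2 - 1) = (c - 3)/(c + 1)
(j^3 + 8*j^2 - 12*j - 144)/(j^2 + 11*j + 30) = (j^2 + 2*j - 24)/(j + 5)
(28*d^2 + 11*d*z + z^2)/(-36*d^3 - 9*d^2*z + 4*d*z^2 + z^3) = (7*d + z)/(-9*d^2 + z^2)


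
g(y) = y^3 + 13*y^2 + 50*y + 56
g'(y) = 3*y^2 + 26*y + 50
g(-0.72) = 26.37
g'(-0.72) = 32.84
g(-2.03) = -0.29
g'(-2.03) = 9.58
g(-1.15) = 14.17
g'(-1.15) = 24.07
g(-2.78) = -4.02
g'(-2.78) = 0.91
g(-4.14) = 0.86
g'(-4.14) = -6.22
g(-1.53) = 6.35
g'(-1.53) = 17.24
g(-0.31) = 41.72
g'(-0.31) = 42.23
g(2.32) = 254.46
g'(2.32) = 126.47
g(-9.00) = -70.00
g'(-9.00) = 59.00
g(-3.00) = -4.00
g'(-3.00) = -1.00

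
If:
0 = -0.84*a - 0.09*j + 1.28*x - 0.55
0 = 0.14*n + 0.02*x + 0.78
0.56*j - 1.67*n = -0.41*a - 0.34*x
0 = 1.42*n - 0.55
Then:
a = -72.76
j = 79.75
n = 0.39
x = -41.71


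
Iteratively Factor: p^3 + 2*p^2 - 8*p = (p)*(p^2 + 2*p - 8) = p*(p - 2)*(p + 4)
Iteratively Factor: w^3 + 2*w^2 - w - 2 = (w + 1)*(w^2 + w - 2) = (w + 1)*(w + 2)*(w - 1)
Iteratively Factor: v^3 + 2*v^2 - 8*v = (v - 2)*(v^2 + 4*v) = v*(v - 2)*(v + 4)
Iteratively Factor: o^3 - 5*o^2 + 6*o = (o)*(o^2 - 5*o + 6) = o*(o - 2)*(o - 3)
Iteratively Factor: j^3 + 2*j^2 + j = (j)*(j^2 + 2*j + 1) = j*(j + 1)*(j + 1)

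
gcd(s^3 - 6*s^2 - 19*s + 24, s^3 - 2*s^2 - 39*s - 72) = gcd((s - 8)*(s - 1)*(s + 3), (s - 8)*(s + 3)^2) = s^2 - 5*s - 24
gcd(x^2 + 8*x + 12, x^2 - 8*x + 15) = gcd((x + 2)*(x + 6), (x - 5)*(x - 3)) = 1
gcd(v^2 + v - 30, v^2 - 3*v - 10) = v - 5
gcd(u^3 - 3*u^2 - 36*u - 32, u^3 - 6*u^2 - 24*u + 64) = u^2 - 4*u - 32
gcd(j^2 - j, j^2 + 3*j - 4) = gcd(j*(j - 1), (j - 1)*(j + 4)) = j - 1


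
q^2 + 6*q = q*(q + 6)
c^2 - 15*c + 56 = (c - 8)*(c - 7)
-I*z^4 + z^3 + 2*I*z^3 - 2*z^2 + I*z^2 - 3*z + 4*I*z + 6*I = (z - 3)*(z - I)*(z + 2*I)*(-I*z - I)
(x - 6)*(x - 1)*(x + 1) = x^3 - 6*x^2 - x + 6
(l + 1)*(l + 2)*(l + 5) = l^3 + 8*l^2 + 17*l + 10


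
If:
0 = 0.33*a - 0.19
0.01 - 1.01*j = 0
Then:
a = 0.58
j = 0.01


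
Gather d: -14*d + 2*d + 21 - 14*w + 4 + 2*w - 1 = -12*d - 12*w + 24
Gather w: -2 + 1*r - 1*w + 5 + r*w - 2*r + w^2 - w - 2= -r + w^2 + w*(r - 2) + 1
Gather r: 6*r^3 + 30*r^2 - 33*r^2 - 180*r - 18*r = 6*r^3 - 3*r^2 - 198*r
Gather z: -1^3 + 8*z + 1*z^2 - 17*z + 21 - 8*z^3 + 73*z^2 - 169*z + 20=-8*z^3 + 74*z^2 - 178*z + 40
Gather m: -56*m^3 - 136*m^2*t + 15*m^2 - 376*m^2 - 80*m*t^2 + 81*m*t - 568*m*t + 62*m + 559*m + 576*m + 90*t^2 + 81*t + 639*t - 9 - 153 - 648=-56*m^3 + m^2*(-136*t - 361) + m*(-80*t^2 - 487*t + 1197) + 90*t^2 + 720*t - 810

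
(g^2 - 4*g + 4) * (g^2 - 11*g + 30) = g^4 - 15*g^3 + 78*g^2 - 164*g + 120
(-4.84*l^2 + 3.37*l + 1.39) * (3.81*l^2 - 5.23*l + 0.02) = -18.4404*l^4 + 38.1529*l^3 - 12.426*l^2 - 7.2023*l + 0.0278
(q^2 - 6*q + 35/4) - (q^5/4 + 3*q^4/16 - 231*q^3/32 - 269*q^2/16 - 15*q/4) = -q^5/4 - 3*q^4/16 + 231*q^3/32 + 285*q^2/16 - 9*q/4 + 35/4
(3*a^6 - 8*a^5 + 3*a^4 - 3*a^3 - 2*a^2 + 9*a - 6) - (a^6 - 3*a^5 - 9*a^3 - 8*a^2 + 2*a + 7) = 2*a^6 - 5*a^5 + 3*a^4 + 6*a^3 + 6*a^2 + 7*a - 13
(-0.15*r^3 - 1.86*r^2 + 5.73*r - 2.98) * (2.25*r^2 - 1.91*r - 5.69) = -0.3375*r^5 - 3.8985*r^4 + 17.2986*r^3 - 7.0659*r^2 - 26.9119*r + 16.9562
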